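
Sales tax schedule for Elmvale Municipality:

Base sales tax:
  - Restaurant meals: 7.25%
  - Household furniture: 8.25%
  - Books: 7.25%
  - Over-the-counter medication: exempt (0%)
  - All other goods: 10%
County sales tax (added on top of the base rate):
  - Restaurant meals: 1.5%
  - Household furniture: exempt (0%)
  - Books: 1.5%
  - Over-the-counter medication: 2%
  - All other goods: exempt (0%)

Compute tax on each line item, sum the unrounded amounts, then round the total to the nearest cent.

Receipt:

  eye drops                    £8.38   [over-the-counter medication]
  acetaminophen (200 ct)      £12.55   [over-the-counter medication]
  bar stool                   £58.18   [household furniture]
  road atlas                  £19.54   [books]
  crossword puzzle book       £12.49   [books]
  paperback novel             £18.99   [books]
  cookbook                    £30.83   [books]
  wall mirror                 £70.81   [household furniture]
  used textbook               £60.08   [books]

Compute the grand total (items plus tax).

Eye drops £8.38: over-the-counter medication → 0% + 2% county = 2% → £0.1676
Acetaminophen (200 ct) £12.55: over-the-counter medication → 0% + 2% county = 2% → £0.251
Bar stool £58.18: household furniture → 8.25% + 0% county = 8.25% → £4.79985
Road atlas £19.54: books → 7.25% + 1.5% county = 8.75% → £1.70975
Crossword puzzle book £12.49: books → 7.25% + 1.5% county = 8.75% → £1.092875
Paperback novel £18.99: books → 7.25% + 1.5% county = 8.75% → £1.661625
Cookbook £30.83: books → 7.25% + 1.5% county = 8.75% → £2.697625
Wall mirror £70.81: household furniture → 8.25% + 0% county = 8.25% → £5.841825
Used textbook £60.08: books → 7.25% + 1.5% county = 8.75% → £5.257
Subtotal = £291.85; unrounded tax = £23.47915 → £23.48; total due = £315.33

£315.33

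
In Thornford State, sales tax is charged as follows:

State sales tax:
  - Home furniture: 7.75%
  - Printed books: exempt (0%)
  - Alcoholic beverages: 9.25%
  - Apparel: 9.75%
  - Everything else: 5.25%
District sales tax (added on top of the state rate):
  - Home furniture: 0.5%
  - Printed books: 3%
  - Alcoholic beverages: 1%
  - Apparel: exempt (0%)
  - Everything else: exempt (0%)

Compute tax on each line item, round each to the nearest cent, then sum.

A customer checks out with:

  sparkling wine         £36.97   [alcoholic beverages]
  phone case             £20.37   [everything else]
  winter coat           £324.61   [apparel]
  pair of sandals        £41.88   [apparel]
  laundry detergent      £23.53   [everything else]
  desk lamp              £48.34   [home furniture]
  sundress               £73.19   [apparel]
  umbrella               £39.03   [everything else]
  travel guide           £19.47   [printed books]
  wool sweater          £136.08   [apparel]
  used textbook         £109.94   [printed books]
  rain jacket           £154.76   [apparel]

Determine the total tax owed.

Sparkling wine £36.97: alcoholic beverages → 9.25% + 1% district = 10.25% → £3.79
Phone case £20.37: everything else → 5.25% + 0% district = 5.25% → £1.07
Winter coat £324.61: apparel → 9.75% + 0% district = 9.75% → £31.65
Pair of sandals £41.88: apparel → 9.75% + 0% district = 9.75% → £4.08
Laundry detergent £23.53: everything else → 5.25% + 0% district = 5.25% → £1.24
Desk lamp £48.34: home furniture → 7.75% + 0.5% district = 8.25% → £3.99
Sundress £73.19: apparel → 9.75% + 0% district = 9.75% → £7.14
Umbrella £39.03: everything else → 5.25% + 0% district = 5.25% → £2.05
Travel guide £19.47: printed books → 0% + 3% district = 3% → £0.58
Wool sweater £136.08: apparel → 9.75% + 0% district = 9.75% → £13.27
Used textbook £109.94: printed books → 0% + 3% district = 3% → £3.30
Rain jacket £154.76: apparel → 9.75% + 0% district = 9.75% → £15.09
Total tax = £3.79 + £1.07 + £31.65 + £4.08 + £1.24 + £3.99 + £7.14 + £2.05 + £0.58 + £13.27 + £3.30 + £15.09 = £87.25

£87.25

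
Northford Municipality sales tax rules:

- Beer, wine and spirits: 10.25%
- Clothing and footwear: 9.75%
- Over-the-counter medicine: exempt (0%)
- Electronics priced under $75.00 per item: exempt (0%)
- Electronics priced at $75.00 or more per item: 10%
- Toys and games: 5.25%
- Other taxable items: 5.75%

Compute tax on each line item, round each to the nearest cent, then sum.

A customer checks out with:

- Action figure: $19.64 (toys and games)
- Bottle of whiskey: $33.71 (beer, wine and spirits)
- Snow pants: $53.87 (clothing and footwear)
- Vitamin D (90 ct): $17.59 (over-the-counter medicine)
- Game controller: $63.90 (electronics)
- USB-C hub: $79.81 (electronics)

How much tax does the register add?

Action figure $19.64: toys and games → 5.25% → $1.03
Bottle of whiskey $33.71: beer, wine and spirits → 10.25% → $3.46
Snow pants $53.87: clothing and footwear → 9.75% → $5.25
Vitamin D (90 ct) $17.59: over-the-counter medicine → 0% → $0.00
Game controller $63.90: electronics, under $75.00 → 0% → $0.00
USB-C hub $79.81: electronics, $75.00 or more → 10% → $7.98
Total tax = $1.03 + $3.46 + $5.25 + $7.98 = $17.72

$17.72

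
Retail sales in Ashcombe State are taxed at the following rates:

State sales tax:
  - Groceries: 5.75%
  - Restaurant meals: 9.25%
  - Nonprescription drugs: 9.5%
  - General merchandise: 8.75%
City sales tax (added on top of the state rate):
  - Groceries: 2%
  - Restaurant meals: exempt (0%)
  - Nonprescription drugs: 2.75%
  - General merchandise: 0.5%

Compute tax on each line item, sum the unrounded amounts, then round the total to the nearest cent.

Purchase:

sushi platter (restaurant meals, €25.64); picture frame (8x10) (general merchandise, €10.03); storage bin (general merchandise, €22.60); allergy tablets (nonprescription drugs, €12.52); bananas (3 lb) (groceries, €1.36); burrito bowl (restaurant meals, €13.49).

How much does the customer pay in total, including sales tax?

€93.92

Sushi platter €25.64: restaurant meals → 9.25% + 0% city = 9.25% → €2.3717
Picture frame (8x10) €10.03: general merchandise → 8.75% + 0.5% city = 9.25% → €0.927775
Storage bin €22.60: general merchandise → 8.75% + 0.5% city = 9.25% → €2.0905
Allergy tablets €12.52: nonprescription drugs → 9.5% + 2.75% city = 12.25% → €1.5337
Bananas (3 lb) €1.36: groceries → 5.75% + 2% city = 7.75% → €0.1054
Burrito bowl €13.49: restaurant meals → 9.25% + 0% city = 9.25% → €1.247825
Subtotal = €85.64; unrounded tax = €8.2769 → €8.28; total due = €93.92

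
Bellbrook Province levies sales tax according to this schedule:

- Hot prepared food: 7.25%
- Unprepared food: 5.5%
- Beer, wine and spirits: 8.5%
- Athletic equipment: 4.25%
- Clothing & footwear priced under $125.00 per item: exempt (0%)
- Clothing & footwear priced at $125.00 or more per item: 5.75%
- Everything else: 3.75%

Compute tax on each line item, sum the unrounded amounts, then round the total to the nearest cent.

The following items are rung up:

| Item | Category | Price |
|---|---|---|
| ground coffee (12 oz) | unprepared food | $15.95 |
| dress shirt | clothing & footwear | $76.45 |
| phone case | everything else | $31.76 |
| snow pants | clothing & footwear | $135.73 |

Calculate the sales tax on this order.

Ground coffee (12 oz) $15.95: unprepared food → 5.5% → $0.87725
Dress shirt $76.45: clothing & footwear, under $125.00 → 0% → $0.00
Phone case $31.76: everything else → 3.75% → $1.191
Snow pants $135.73: clothing & footwear, $125.00 or more → 5.75% → $7.804475
Unrounded tax sum = $9.872725 → $9.87

$9.87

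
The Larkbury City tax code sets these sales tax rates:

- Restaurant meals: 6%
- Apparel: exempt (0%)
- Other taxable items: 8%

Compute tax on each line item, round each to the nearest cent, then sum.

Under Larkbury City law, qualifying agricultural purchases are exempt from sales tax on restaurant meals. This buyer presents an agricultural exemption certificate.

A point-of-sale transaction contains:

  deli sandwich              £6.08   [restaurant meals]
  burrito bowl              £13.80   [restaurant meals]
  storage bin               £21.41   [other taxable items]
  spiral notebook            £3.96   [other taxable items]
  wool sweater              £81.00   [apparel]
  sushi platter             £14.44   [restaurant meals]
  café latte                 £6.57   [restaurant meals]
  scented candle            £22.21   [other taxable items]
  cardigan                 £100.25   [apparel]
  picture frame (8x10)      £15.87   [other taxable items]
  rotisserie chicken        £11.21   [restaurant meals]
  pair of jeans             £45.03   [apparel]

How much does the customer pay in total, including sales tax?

Deli sandwich £6.08: restaurant meals, buyer-exempt → 0% → £0.00
Burrito bowl £13.80: restaurant meals, buyer-exempt → 0% → £0.00
Storage bin £21.41: other taxable items → 8% → £1.71
Spiral notebook £3.96: other taxable items → 8% → £0.32
Wool sweater £81.00: apparel → 0% → £0.00
Sushi platter £14.44: restaurant meals, buyer-exempt → 0% → £0.00
Café latte £6.57: restaurant meals, buyer-exempt → 0% → £0.00
Scented candle £22.21: other taxable items → 8% → £1.78
Cardigan £100.25: apparel → 0% → £0.00
Picture frame (8x10) £15.87: other taxable items → 8% → £1.27
Rotisserie chicken £11.21: restaurant meals, buyer-exempt → 0% → £0.00
Pair of jeans £45.03: apparel → 0% → £0.00
Subtotal = £341.83; tax = £5.08; total due = £346.91

£346.91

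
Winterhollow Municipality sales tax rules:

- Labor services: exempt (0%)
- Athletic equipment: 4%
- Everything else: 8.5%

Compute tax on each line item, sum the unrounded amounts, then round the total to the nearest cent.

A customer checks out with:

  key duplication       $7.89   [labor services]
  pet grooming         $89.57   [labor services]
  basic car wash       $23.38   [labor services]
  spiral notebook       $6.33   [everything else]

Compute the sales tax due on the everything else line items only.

Spiral notebook $6.33: everything else → 8.5% → $0.53805
Tax on everything else: unrounded sum = $0.53805 → $0.54

$0.54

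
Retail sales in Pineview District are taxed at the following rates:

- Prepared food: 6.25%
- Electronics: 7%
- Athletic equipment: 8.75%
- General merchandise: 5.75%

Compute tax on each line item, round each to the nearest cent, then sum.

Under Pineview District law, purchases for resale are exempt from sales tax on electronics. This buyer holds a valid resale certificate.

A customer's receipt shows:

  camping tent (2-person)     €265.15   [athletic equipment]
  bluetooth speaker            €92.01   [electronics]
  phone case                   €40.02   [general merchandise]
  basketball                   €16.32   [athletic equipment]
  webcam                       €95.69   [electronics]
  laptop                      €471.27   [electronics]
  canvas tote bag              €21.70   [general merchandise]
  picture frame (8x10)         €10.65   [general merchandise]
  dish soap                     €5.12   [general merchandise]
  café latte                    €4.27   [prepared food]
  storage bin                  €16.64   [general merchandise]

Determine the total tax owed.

€30.31

Camping tent (2-person) €265.15: athletic equipment → 8.75% → €23.20
Bluetooth speaker €92.01: electronics, buyer-exempt → 0% → €0.00
Phone case €40.02: general merchandise → 5.75% → €2.30
Basketball €16.32: athletic equipment → 8.75% → €1.43
Webcam €95.69: electronics, buyer-exempt → 0% → €0.00
Laptop €471.27: electronics, buyer-exempt → 0% → €0.00
Canvas tote bag €21.70: general merchandise → 5.75% → €1.25
Picture frame (8x10) €10.65: general merchandise → 5.75% → €0.61
Dish soap €5.12: general merchandise → 5.75% → €0.29
Café latte €4.27: prepared food → 6.25% → €0.27
Storage bin €16.64: general merchandise → 5.75% → €0.96
Total tax = €23.20 + €2.30 + €1.43 + €1.25 + €0.61 + €0.29 + €0.27 + €0.96 = €30.31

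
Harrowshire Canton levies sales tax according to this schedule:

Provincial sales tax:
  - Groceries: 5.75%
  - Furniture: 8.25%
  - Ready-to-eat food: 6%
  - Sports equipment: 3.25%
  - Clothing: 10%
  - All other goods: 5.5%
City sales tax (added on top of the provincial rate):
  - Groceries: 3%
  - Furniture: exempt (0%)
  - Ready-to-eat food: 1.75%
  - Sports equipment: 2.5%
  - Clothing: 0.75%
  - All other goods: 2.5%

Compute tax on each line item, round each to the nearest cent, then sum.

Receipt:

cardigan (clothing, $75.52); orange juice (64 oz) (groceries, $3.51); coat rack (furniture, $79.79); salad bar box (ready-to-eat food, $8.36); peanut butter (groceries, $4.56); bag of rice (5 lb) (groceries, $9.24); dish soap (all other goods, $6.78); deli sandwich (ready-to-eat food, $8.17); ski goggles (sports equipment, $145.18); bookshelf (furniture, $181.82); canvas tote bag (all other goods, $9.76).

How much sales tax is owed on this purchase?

$42.17

Cardigan $75.52: clothing → 10% + 0.75% city = 10.75% → $8.12
Orange juice (64 oz) $3.51: groceries → 5.75% + 3% city = 8.75% → $0.31
Coat rack $79.79: furniture → 8.25% + 0% city = 8.25% → $6.58
Salad bar box $8.36: ready-to-eat food → 6% + 1.75% city = 7.75% → $0.65
Peanut butter $4.56: groceries → 5.75% + 3% city = 8.75% → $0.40
Bag of rice (5 lb) $9.24: groceries → 5.75% + 3% city = 8.75% → $0.81
Dish soap $6.78: all other goods → 5.5% + 2.5% city = 8% → $0.54
Deli sandwich $8.17: ready-to-eat food → 6% + 1.75% city = 7.75% → $0.63
Ski goggles $145.18: sports equipment → 3.25% + 2.5% city = 5.75% → $8.35
Bookshelf $181.82: furniture → 8.25% + 0% city = 8.25% → $15.00
Canvas tote bag $9.76: all other goods → 5.5% + 2.5% city = 8% → $0.78
Total tax = $8.12 + $0.31 + $6.58 + $0.65 + $0.40 + $0.81 + $0.54 + $0.63 + $8.35 + $15.00 + $0.78 = $42.17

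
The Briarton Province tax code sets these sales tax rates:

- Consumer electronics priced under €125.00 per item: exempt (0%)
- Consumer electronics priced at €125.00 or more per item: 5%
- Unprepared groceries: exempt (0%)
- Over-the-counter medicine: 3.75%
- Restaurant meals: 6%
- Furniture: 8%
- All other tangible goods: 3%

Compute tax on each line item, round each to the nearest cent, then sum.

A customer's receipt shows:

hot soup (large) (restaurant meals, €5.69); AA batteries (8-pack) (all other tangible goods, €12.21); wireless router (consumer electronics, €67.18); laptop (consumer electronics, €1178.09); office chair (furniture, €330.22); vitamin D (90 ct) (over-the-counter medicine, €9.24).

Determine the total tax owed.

Hot soup (large) €5.69: restaurant meals → 6% → €0.34
AA batteries (8-pack) €12.21: all other tangible goods → 3% → €0.37
Wireless router €67.18: consumer electronics, under €125.00 → 0% → €0.00
Laptop €1178.09: consumer electronics, €125.00 or more → 5% → €58.90
Office chair €330.22: furniture → 8% → €26.42
Vitamin D (90 ct) €9.24: over-the-counter medicine → 3.75% → €0.35
Total tax = €0.34 + €0.37 + €58.90 + €26.42 + €0.35 = €86.38

€86.38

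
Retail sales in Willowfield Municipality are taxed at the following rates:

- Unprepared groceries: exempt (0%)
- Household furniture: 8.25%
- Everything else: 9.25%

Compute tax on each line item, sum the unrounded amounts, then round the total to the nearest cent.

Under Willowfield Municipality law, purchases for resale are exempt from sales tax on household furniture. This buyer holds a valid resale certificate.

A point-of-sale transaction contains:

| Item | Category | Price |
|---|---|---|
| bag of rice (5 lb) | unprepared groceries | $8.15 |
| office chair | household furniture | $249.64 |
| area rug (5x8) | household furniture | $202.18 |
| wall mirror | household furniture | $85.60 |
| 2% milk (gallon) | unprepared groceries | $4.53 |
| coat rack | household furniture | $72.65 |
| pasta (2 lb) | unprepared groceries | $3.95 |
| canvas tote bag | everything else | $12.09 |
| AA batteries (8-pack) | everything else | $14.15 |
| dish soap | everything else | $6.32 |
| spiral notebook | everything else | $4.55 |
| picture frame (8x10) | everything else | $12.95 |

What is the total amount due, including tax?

Bag of rice (5 lb) $8.15: unprepared groceries → 0% → $0.00
Office chair $249.64: household furniture, buyer-exempt → 0% → $0.00
Area rug (5x8) $202.18: household furniture, buyer-exempt → 0% → $0.00
Wall mirror $85.60: household furniture, buyer-exempt → 0% → $0.00
2% milk (gallon) $4.53: unprepared groceries → 0% → $0.00
Coat rack $72.65: household furniture, buyer-exempt → 0% → $0.00
Pasta (2 lb) $3.95: unprepared groceries → 0% → $0.00
Canvas tote bag $12.09: everything else → 9.25% → $1.118325
AA batteries (8-pack) $14.15: everything else → 9.25% → $1.308875
Dish soap $6.32: everything else → 9.25% → $0.5846
Spiral notebook $4.55: everything else → 9.25% → $0.420875
Picture frame (8x10) $12.95: everything else → 9.25% → $1.197875
Subtotal = $676.76; unrounded tax = $4.63055 → $4.63; total due = $681.39

$681.39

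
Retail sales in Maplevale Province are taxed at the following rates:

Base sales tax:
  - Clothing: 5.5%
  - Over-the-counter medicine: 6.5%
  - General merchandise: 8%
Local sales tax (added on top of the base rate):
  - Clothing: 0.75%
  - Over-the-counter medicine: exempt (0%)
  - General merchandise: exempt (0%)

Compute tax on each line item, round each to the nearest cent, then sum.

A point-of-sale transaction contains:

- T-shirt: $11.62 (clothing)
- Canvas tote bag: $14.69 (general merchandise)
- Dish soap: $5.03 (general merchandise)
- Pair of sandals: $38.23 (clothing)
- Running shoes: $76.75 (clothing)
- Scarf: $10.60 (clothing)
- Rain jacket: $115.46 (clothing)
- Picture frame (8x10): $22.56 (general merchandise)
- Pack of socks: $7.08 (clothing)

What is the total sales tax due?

T-shirt $11.62: clothing → 5.5% + 0.75% local = 6.25% → $0.73
Canvas tote bag $14.69: general merchandise → 8% + 0% local = 8% → $1.18
Dish soap $5.03: general merchandise → 8% + 0% local = 8% → $0.40
Pair of sandals $38.23: clothing → 5.5% + 0.75% local = 6.25% → $2.39
Running shoes $76.75: clothing → 5.5% + 0.75% local = 6.25% → $4.80
Scarf $10.60: clothing → 5.5% + 0.75% local = 6.25% → $0.66
Rain jacket $115.46: clothing → 5.5% + 0.75% local = 6.25% → $7.22
Picture frame (8x10) $22.56: general merchandise → 8% + 0% local = 8% → $1.80
Pack of socks $7.08: clothing → 5.5% + 0.75% local = 6.25% → $0.44
Total tax = $0.73 + $1.18 + $0.40 + $2.39 + $4.80 + $0.66 + $7.22 + $1.80 + $0.44 = $19.62

$19.62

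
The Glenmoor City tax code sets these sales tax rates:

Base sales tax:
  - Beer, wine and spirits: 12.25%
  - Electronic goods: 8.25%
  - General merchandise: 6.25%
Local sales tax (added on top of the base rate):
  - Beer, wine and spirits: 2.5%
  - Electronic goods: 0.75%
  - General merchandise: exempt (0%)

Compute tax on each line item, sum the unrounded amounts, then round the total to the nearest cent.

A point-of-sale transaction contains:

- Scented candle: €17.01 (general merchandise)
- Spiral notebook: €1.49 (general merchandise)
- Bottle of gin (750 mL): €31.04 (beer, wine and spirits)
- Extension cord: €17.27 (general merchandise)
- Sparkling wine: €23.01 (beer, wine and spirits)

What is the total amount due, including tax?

Scented candle €17.01: general merchandise → 6.25% + 0% local = 6.25% → €1.063125
Spiral notebook €1.49: general merchandise → 6.25% + 0% local = 6.25% → €0.093125
Bottle of gin (750 mL) €31.04: beer, wine and spirits → 12.25% + 2.5% local = 14.75% → €4.5784
Extension cord €17.27: general merchandise → 6.25% + 0% local = 6.25% → €1.079375
Sparkling wine €23.01: beer, wine and spirits → 12.25% + 2.5% local = 14.75% → €3.393975
Subtotal = €89.82; unrounded tax = €10.208 → €10.21; total due = €100.03

€100.03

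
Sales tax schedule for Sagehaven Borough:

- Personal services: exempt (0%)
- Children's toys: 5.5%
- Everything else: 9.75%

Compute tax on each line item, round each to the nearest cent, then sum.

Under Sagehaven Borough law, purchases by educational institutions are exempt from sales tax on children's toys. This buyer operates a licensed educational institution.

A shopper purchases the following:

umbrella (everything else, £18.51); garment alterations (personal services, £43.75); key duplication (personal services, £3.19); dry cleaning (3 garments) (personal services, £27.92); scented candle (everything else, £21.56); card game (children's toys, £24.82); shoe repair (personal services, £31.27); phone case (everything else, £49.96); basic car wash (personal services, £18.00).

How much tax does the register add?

Umbrella £18.51: everything else → 9.75% → £1.80
Garment alterations £43.75: personal services → 0% → £0.00
Key duplication £3.19: personal services → 0% → £0.00
Dry cleaning (3 garments) £27.92: personal services → 0% → £0.00
Scented candle £21.56: everything else → 9.75% → £2.10
Card game £24.82: children's toys, buyer-exempt → 0% → £0.00
Shoe repair £31.27: personal services → 0% → £0.00
Phone case £49.96: everything else → 9.75% → £4.87
Basic car wash £18.00: personal services → 0% → £0.00
Total tax = £1.80 + £2.10 + £4.87 = £8.77

£8.77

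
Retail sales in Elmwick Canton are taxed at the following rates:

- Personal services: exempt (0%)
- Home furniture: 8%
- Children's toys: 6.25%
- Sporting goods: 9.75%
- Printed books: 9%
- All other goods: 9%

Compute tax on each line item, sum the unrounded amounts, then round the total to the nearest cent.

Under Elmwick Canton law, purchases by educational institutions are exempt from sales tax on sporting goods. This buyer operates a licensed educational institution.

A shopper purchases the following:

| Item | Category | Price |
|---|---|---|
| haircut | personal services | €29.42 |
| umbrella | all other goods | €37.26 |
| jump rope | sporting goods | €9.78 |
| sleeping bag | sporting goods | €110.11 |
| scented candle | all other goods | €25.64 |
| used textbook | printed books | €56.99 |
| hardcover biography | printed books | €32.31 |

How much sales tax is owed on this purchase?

€13.70

Haircut €29.42: personal services → 0% → €0.00
Umbrella €37.26: all other goods → 9% → €3.3534
Jump rope €9.78: sporting goods, buyer-exempt → 0% → €0.00
Sleeping bag €110.11: sporting goods, buyer-exempt → 0% → €0.00
Scented candle €25.64: all other goods → 9% → €2.3076
Used textbook €56.99: printed books → 9% → €5.1291
Hardcover biography €32.31: printed books → 9% → €2.9079
Unrounded tax sum = €13.698 → €13.70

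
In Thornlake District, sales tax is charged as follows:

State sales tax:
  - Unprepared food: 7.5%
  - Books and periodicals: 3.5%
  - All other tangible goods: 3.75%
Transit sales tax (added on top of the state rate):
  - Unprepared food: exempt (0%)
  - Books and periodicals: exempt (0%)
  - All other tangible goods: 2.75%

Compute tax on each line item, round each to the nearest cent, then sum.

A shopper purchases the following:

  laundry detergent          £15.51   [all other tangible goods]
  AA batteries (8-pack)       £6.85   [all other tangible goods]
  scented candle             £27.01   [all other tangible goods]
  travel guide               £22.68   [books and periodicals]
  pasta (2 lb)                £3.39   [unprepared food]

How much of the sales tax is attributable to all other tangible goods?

£3.22

Laundry detergent £15.51: all other tangible goods → 3.75% + 2.75% transit = 6.5% → £1.01
AA batteries (8-pack) £6.85: all other tangible goods → 3.75% + 2.75% transit = 6.5% → £0.45
Scented candle £27.01: all other tangible goods → 3.75% + 2.75% transit = 6.5% → £1.76
Tax on all other tangible goods = £1.01 + £0.45 + £1.76 = £3.22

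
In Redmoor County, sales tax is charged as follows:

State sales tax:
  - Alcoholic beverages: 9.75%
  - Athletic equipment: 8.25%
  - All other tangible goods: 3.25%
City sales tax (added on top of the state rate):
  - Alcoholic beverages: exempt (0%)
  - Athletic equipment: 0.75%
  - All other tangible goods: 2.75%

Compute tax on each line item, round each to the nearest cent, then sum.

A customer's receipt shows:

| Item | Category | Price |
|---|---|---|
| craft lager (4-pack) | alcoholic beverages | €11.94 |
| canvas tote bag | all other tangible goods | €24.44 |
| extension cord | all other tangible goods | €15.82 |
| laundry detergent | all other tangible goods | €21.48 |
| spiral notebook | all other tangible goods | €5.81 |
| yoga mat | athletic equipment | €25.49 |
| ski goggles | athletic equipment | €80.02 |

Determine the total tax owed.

€14.71

Craft lager (4-pack) €11.94: alcoholic beverages → 9.75% + 0% city = 9.75% → €1.16
Canvas tote bag €24.44: all other tangible goods → 3.25% + 2.75% city = 6% → €1.47
Extension cord €15.82: all other tangible goods → 3.25% + 2.75% city = 6% → €0.95
Laundry detergent €21.48: all other tangible goods → 3.25% + 2.75% city = 6% → €1.29
Spiral notebook €5.81: all other tangible goods → 3.25% + 2.75% city = 6% → €0.35
Yoga mat €25.49: athletic equipment → 8.25% + 0.75% city = 9% → €2.29
Ski goggles €80.02: athletic equipment → 8.25% + 0.75% city = 9% → €7.20
Total tax = €1.16 + €1.47 + €0.95 + €1.29 + €0.35 + €2.29 + €7.20 = €14.71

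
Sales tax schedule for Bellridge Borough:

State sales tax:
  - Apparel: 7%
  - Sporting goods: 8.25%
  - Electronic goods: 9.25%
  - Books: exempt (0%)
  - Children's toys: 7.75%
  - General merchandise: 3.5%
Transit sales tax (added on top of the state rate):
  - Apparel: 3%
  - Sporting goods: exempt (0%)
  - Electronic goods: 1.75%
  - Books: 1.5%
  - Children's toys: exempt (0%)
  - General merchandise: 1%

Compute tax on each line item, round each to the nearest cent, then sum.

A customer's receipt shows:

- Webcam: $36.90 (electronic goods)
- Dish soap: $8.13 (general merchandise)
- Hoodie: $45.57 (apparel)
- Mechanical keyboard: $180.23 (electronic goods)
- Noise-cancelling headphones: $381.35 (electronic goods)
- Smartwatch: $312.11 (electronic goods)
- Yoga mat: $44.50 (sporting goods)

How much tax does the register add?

$108.77

Webcam $36.90: electronic goods → 9.25% + 1.75% transit = 11% → $4.06
Dish soap $8.13: general merchandise → 3.5% + 1% transit = 4.5% → $0.37
Hoodie $45.57: apparel → 7% + 3% transit = 10% → $4.56
Mechanical keyboard $180.23: electronic goods → 9.25% + 1.75% transit = 11% → $19.83
Noise-cancelling headphones $381.35: electronic goods → 9.25% + 1.75% transit = 11% → $41.95
Smartwatch $312.11: electronic goods → 9.25% + 1.75% transit = 11% → $34.33
Yoga mat $44.50: sporting goods → 8.25% + 0% transit = 8.25% → $3.67
Total tax = $4.06 + $0.37 + $4.56 + $19.83 + $41.95 + $34.33 + $3.67 = $108.77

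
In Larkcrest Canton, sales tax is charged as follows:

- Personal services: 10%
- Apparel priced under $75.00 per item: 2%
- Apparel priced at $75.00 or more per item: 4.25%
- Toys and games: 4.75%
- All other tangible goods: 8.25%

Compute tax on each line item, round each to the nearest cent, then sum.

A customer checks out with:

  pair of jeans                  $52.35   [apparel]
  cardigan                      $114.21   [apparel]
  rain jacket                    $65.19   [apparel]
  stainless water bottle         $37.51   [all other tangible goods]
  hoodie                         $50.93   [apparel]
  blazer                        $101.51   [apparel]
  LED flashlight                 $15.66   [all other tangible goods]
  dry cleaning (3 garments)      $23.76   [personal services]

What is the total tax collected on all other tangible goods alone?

Stainless water bottle $37.51: all other tangible goods → 8.25% → $3.09
LED flashlight $15.66: all other tangible goods → 8.25% → $1.29
Tax on all other tangible goods = $3.09 + $1.29 = $4.38

$4.38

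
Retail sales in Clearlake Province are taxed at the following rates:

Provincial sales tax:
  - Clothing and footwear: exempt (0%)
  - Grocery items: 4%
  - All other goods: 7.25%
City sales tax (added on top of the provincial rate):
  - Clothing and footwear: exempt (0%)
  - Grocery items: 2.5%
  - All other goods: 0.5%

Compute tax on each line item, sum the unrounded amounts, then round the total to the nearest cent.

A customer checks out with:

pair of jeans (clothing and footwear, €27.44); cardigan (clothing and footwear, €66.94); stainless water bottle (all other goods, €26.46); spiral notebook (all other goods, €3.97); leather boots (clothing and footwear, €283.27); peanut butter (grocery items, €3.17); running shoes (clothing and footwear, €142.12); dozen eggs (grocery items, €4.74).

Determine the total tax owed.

Pair of jeans €27.44: clothing and footwear → 0% + 0% city = 0% → €0.00
Cardigan €66.94: clothing and footwear → 0% + 0% city = 0% → €0.00
Stainless water bottle €26.46: all other goods → 7.25% + 0.5% city = 7.75% → €2.05065
Spiral notebook €3.97: all other goods → 7.25% + 0.5% city = 7.75% → €0.307675
Leather boots €283.27: clothing and footwear → 0% + 0% city = 0% → €0.00
Peanut butter €3.17: grocery items → 4% + 2.5% city = 6.5% → €0.20605
Running shoes €142.12: clothing and footwear → 0% + 0% city = 0% → €0.00
Dozen eggs €4.74: grocery items → 4% + 2.5% city = 6.5% → €0.3081
Unrounded tax sum = €2.872475 → €2.87

€2.87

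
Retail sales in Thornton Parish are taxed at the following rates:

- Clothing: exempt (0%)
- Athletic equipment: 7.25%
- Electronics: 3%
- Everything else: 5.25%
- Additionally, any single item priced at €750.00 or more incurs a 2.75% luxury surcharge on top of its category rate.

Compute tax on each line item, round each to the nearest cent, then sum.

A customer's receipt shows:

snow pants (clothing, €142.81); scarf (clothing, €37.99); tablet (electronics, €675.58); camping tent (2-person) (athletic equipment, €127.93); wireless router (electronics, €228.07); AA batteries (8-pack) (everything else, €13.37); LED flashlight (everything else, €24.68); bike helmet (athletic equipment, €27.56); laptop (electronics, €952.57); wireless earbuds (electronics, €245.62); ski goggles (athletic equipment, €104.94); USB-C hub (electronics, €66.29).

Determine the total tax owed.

€112.12

Snow pants €142.81: clothing → 0% → €0.00
Scarf €37.99: clothing → 0% → €0.00
Tablet €675.58: electronics → 3% → €20.27
Camping tent (2-person) €127.93: athletic equipment → 7.25% → €9.27
Wireless router €228.07: electronics → 3% → €6.84
AA batteries (8-pack) €13.37: everything else → 5.25% → €0.70
LED flashlight €24.68: everything else → 5.25% → €1.30
Bike helmet €27.56: athletic equipment → 7.25% → €2.00
Laptop €952.57: electronics → 3% + 2.75% surcharge = 5.75% → €54.77
Wireless earbuds €245.62: electronics → 3% → €7.37
Ski goggles €104.94: athletic equipment → 7.25% → €7.61
USB-C hub €66.29: electronics → 3% → €1.99
Total tax = €20.27 + €9.27 + €6.84 + €0.70 + €1.30 + €2.00 + €54.77 + €7.37 + €7.61 + €1.99 = €112.12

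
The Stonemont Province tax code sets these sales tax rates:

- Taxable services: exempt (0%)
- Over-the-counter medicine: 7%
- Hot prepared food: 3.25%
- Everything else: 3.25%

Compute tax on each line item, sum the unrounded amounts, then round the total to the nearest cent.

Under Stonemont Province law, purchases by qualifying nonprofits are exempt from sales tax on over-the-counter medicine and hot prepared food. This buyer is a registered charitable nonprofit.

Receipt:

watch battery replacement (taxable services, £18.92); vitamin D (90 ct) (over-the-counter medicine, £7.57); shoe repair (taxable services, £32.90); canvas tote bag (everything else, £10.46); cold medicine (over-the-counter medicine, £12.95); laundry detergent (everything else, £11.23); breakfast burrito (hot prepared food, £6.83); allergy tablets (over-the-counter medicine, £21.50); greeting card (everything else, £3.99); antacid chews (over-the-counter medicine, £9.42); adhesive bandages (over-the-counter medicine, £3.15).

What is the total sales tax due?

£0.83

Watch battery replacement £18.92: taxable services → 0% → £0.00
Vitamin D (90 ct) £7.57: over-the-counter medicine, buyer-exempt → 0% → £0.00
Shoe repair £32.90: taxable services → 0% → £0.00
Canvas tote bag £10.46: everything else → 3.25% → £0.33995
Cold medicine £12.95: over-the-counter medicine, buyer-exempt → 0% → £0.00
Laundry detergent £11.23: everything else → 3.25% → £0.364975
Breakfast burrito £6.83: hot prepared food, buyer-exempt → 0% → £0.00
Allergy tablets £21.50: over-the-counter medicine, buyer-exempt → 0% → £0.00
Greeting card £3.99: everything else → 3.25% → £0.129675
Antacid chews £9.42: over-the-counter medicine, buyer-exempt → 0% → £0.00
Adhesive bandages £3.15: over-the-counter medicine, buyer-exempt → 0% → £0.00
Unrounded tax sum = £0.8346 → £0.83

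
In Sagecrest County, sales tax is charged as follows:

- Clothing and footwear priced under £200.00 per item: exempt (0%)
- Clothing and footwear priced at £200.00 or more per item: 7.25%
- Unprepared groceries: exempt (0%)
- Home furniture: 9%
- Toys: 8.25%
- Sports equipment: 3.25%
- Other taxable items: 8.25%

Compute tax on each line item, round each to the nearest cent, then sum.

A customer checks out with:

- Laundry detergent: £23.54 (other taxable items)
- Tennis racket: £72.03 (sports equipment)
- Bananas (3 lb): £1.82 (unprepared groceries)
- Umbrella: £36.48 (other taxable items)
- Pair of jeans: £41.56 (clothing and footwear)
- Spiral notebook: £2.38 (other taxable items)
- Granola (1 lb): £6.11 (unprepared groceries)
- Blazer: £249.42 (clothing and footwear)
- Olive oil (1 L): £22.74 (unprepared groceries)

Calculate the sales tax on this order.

Laundry detergent £23.54: other taxable items → 8.25% → £1.94
Tennis racket £72.03: sports equipment → 3.25% → £2.34
Bananas (3 lb) £1.82: unprepared groceries → 0% → £0.00
Umbrella £36.48: other taxable items → 8.25% → £3.01
Pair of jeans £41.56: clothing and footwear, under £200.00 → 0% → £0.00
Spiral notebook £2.38: other taxable items → 8.25% → £0.20
Granola (1 lb) £6.11: unprepared groceries → 0% → £0.00
Blazer £249.42: clothing and footwear, £200.00 or more → 7.25% → £18.08
Olive oil (1 L) £22.74: unprepared groceries → 0% → £0.00
Total tax = £1.94 + £2.34 + £3.01 + £0.20 + £18.08 = £25.57

£25.57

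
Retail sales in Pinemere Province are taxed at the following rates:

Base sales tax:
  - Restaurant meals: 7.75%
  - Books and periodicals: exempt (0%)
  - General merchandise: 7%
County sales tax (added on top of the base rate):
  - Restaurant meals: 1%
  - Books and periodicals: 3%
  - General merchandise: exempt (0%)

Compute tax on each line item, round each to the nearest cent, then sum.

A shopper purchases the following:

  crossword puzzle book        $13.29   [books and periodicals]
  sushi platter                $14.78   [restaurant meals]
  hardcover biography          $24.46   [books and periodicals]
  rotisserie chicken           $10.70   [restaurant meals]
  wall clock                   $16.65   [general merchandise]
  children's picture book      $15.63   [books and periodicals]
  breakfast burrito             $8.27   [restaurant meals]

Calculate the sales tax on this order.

Crossword puzzle book $13.29: books and periodicals → 0% + 3% county = 3% → $0.40
Sushi platter $14.78: restaurant meals → 7.75% + 1% county = 8.75% → $1.29
Hardcover biography $24.46: books and periodicals → 0% + 3% county = 3% → $0.73
Rotisserie chicken $10.70: restaurant meals → 7.75% + 1% county = 8.75% → $0.94
Wall clock $16.65: general merchandise → 7% + 0% county = 7% → $1.17
Children's picture book $15.63: books and periodicals → 0% + 3% county = 3% → $0.47
Breakfast burrito $8.27: restaurant meals → 7.75% + 1% county = 8.75% → $0.72
Total tax = $0.40 + $1.29 + $0.73 + $0.94 + $1.17 + $0.47 + $0.72 = $5.72

$5.72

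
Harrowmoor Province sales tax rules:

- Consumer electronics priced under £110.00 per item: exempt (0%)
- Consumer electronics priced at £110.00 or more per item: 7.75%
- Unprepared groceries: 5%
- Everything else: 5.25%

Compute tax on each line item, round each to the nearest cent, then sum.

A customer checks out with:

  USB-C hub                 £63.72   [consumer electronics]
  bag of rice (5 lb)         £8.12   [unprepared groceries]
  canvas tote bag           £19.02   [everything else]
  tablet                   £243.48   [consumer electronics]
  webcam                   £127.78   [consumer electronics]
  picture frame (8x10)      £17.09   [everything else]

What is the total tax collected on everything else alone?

Canvas tote bag £19.02: everything else → 5.25% → £1.00
Picture frame (8x10) £17.09: everything else → 5.25% → £0.90
Tax on everything else = £1.00 + £0.90 = £1.90

£1.90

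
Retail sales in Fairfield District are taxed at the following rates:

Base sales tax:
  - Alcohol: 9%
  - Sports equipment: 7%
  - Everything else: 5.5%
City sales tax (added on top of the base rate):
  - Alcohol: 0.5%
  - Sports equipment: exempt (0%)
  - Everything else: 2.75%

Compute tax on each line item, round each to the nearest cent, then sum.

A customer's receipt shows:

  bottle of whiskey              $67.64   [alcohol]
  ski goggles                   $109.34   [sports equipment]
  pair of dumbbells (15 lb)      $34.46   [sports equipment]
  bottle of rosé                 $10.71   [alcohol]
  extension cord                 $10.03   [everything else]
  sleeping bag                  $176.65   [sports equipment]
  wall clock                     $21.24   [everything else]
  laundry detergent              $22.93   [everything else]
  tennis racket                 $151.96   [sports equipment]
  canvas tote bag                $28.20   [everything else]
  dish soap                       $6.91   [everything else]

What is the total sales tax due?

$47.89

Bottle of whiskey $67.64: alcohol → 9% + 0.5% city = 9.5% → $6.43
Ski goggles $109.34: sports equipment → 7% + 0% city = 7% → $7.65
Pair of dumbbells (15 lb) $34.46: sports equipment → 7% + 0% city = 7% → $2.41
Bottle of rosé $10.71: alcohol → 9% + 0.5% city = 9.5% → $1.02
Extension cord $10.03: everything else → 5.5% + 2.75% city = 8.25% → $0.83
Sleeping bag $176.65: sports equipment → 7% + 0% city = 7% → $12.37
Wall clock $21.24: everything else → 5.5% + 2.75% city = 8.25% → $1.75
Laundry detergent $22.93: everything else → 5.5% + 2.75% city = 8.25% → $1.89
Tennis racket $151.96: sports equipment → 7% + 0% city = 7% → $10.64
Canvas tote bag $28.20: everything else → 5.5% + 2.75% city = 8.25% → $2.33
Dish soap $6.91: everything else → 5.5% + 2.75% city = 8.25% → $0.57
Total tax = $6.43 + $7.65 + $2.41 + $1.02 + $0.83 + $12.37 + $1.75 + $1.89 + $10.64 + $2.33 + $0.57 = $47.89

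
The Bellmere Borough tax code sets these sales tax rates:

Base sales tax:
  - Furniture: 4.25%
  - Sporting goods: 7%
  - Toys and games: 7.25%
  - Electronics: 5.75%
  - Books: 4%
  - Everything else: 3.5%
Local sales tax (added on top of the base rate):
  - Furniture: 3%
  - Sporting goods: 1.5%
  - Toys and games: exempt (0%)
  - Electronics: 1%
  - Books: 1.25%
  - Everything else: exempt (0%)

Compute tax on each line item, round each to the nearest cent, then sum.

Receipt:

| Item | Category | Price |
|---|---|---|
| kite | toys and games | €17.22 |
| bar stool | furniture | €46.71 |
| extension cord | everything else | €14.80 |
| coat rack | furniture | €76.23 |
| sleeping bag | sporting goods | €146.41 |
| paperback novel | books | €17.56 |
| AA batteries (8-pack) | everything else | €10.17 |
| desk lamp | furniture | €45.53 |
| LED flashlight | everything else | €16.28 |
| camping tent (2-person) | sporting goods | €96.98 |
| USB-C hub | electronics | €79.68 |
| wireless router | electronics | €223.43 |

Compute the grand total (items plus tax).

Kite €17.22: toys and games → 7.25% + 0% local = 7.25% → €1.25
Bar stool €46.71: furniture → 4.25% + 3% local = 7.25% → €3.39
Extension cord €14.80: everything else → 3.5% + 0% local = 3.5% → €0.52
Coat rack €76.23: furniture → 4.25% + 3% local = 7.25% → €5.53
Sleeping bag €146.41: sporting goods → 7% + 1.5% local = 8.5% → €12.44
Paperback novel €17.56: books → 4% + 1.25% local = 5.25% → €0.92
AA batteries (8-pack) €10.17: everything else → 3.5% + 0% local = 3.5% → €0.36
Desk lamp €45.53: furniture → 4.25% + 3% local = 7.25% → €3.30
LED flashlight €16.28: everything else → 3.5% + 0% local = 3.5% → €0.57
Camping tent (2-person) €96.98: sporting goods → 7% + 1.5% local = 8.5% → €8.24
USB-C hub €79.68: electronics → 5.75% + 1% local = 6.75% → €5.38
Wireless router €223.43: electronics → 5.75% + 1% local = 6.75% → €15.08
Subtotal = €791.00; tax = €56.98; total due = €847.98

€847.98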